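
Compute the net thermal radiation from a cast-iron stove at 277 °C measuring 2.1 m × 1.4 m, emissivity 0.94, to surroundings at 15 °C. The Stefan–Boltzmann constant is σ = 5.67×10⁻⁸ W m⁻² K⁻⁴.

Q ≈ 13300 W

A = 2.1 × 1.4 = 2.94 m².
Convert: 277 °C = 550 K; 15 °C = 288 K.
Q = εσA(T⁴ − T_s⁴). T⁴ − T_s⁴ = (550)⁴ − (288)⁴ = 9.15×10^10 − 6.88×10^9 = 8.46×10^10 K⁴.
Q = 0.94 × 5.67×10⁻⁸ × 2.94 × 8.46×10^10 = 13300 W.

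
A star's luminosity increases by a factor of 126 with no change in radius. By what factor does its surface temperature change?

factor ≈ 3.35

P ∝ T⁴ ⇒ T ∝ P^(1/4), so T scales by (126)^(1/4) = 3.35.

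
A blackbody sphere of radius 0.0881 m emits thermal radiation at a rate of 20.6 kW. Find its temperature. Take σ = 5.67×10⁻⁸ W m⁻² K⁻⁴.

A = 4πr² = 4π × (0.0881)² = 0.0975 m².
From P = σAT⁴, T = (P / σA)^(1/4) = (20600 / (5.67×10⁻⁸ × 0.0975))^(1/4).
T = (3.72×10^12)^(1/4) = 1390 K.

T ≈ 1390 K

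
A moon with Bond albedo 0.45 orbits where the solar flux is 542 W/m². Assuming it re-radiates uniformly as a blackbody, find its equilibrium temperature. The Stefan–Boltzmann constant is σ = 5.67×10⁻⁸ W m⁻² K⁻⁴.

T ≈ 190 K

Power absorbed = (1−a)S·πR²; power emitted = 4πR²σT⁴. Equating and cancelling πR²:
T = ((1−a)S / 4σ)^(1/4) = (298 / (4 × 5.67×10⁻⁸))^(1/4) = (1.31×10^9)^(1/4).
T = 190 K.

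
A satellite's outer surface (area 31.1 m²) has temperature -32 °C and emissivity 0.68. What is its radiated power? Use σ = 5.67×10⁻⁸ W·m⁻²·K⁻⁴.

-32 °C = 241 K.
P = εσAT⁴ = 0.68 × 5.67×10⁻⁸ × 31.1 × (241)⁴ = 0.68 × 5.67×10⁻⁸ × 31.1 × 3.37×10^9.
P = 4050 W.

P ≈ 4050 W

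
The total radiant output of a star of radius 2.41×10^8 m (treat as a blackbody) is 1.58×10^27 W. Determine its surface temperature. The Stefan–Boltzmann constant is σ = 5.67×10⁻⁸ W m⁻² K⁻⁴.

A = 4πr² = 4π × (2.41×10^8)² = 7.30×10^17 m².
From P = σAT⁴, T = (P / σA)^(1/4) = (1.58×10^27 / (5.67×10⁻⁸ × 7.30×10^17))^(1/4).
T = (3.82×10^16)^(1/4) = 14000 K.

T ≈ 14000 K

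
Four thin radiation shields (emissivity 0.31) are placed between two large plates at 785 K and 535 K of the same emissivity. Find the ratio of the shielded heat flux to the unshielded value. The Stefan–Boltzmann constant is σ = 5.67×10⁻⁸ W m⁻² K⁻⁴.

With N identical shields there are N+1 = 5 gaps in series, each with the same radiative resistance, so the flux falls to 1/(N+1) of its unshielded value.

ratio ≈ 0.200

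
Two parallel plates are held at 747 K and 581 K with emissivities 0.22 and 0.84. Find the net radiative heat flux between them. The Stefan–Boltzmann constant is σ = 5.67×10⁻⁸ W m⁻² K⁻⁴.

q ≈ 2360 W/m²

For two large parallel gray plates, q = σ(T₁⁴ − T₂⁴) / (1/ε₁ + 1/ε₂ − 1).
1/ε₁ + 1/ε₂ − 1 = 1/0.22 + 1/0.84 − 1 = 4.736.
T₁⁴ − T₂⁴ = 3.11×10^11 − 1.14×10^11 = 1.97×10^11 K⁴.
q = 5.67×10⁻⁸ × 1.97×10^11 / 4.736 = 2360 W/m².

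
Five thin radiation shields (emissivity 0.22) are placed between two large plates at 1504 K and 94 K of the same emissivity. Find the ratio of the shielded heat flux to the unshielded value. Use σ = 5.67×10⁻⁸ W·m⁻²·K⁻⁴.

ratio ≈ 0.167

With N identical shields there are N+1 = 6 gaps in series, each with the same radiative resistance, so the flux falls to 1/(N+1) of its unshielded value.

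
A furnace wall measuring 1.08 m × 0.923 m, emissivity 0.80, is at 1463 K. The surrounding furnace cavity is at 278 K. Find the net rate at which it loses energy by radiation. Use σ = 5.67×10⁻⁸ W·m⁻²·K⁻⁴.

A = 1.08 × 0.923 = 0.997 m².
Q = εσA(T⁴ − T_s⁴). T⁴ − T_s⁴ = (1463)⁴ − (278)⁴ = 4.58×10^12 − 5.97×10^9 = 4.58×10^12 K⁴.
Q = 0.80 × 5.67×10⁻⁸ × 0.997 × 4.58×10^12 = 2.07×10^5 W.

Q ≈ 2.07×10^5 W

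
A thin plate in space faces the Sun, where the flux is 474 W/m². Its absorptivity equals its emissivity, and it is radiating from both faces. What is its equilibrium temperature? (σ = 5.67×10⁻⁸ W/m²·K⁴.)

Absorbed flux αS = emitted flux 2εσT⁴ per unit area; with α = ε this gives T = (S/2σ)^(1/4).
T = (474 / (2 × 5.67×10⁻⁸))^(1/4) = (4.18×10^9)^(1/4).
T = 254 K.

T ≈ 254 K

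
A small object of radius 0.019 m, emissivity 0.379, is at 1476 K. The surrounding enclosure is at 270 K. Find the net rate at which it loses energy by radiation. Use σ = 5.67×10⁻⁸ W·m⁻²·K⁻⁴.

A = 4πr² = 4π × (0.019)² = 4.54×10^-3 m².
Q = εσA(T⁴ − T_s⁴). T⁴ − T_s⁴ = (1476)⁴ − (270)⁴ = 4.75×10^12 − 5.31×10^9 = 4.74×10^12 K⁴.
Q = 0.379 × 5.67×10⁻⁸ × 4.54×10^-3 × 4.74×10^12 = 462 W.

Q ≈ 462 W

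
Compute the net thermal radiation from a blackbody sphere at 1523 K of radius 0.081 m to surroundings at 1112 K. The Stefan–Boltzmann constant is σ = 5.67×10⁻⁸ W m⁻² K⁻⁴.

Q ≈ 18000 W

A = 4πr² = 4π × (0.081)² = 0.0824 m².
Q = σA(T⁴ − T_s⁴). T⁴ − T_s⁴ = (1523)⁴ − (1112)⁴ = 5.38×10^12 − 1.53×10^12 = 3.85×10^12 K⁴.
Q = 5.67×10⁻⁸ × 0.0824 × 3.85×10^12 = 18000 W.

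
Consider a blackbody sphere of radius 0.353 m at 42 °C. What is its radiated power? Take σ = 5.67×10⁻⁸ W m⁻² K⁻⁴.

A = 4πr² = 4π × (0.353)² = 1.57 m².
42 °C = 315 K.
P = σAT⁴ = 5.67×10⁻⁸ × 1.57 × (315)⁴ = 5.67×10⁻⁸ × 1.57 × 9.85×10^9.
P = 874 W.

P ≈ 874 W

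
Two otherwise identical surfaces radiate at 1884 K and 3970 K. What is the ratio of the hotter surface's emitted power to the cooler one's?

P ∝ T⁴, so the ratio is (3970/1884)⁴ = (2.107)⁴ = 19.7.

ratio ≈ 19.7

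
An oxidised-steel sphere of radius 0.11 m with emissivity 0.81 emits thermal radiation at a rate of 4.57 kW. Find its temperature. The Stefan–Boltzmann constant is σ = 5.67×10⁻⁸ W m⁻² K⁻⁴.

T ≈ 899 K

A = 4πr² = 4π × (0.11)² = 0.152 m².
From P = εσAT⁴, T = (P / εσA)^(1/4) = (4570 / (0.81 × 5.67×10⁻⁸ × 0.152))^(1/4).
T = (6.54×10^11)^(1/4) = 899 K.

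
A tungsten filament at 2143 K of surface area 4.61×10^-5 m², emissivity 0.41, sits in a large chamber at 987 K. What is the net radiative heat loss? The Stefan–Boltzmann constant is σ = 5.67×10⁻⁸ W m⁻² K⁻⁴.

Q = εσA(T⁴ − T_s⁴). T⁴ − T_s⁴ = (2143)⁴ − (987)⁴ = 2.11×10^13 − 9.49×10^11 = 2.01×10^13 K⁴.
Q = 0.41 × 5.67×10⁻⁸ × 4.61×10^-5 × 2.01×10^13 = 21.6 W.

Q ≈ 21.6 W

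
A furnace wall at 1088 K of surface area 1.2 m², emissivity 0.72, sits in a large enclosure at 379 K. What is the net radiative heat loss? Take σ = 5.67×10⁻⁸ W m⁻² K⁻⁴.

Q ≈ 67600 W

Q = εσA(T⁴ − T_s⁴). T⁴ − T_s⁴ = (1088)⁴ − (379)⁴ = 1.40×10^12 − 2.06×10^10 = 1.38×10^12 K⁴.
Q = 0.72 × 5.67×10⁻⁸ × 1.20 × 1.38×10^12 = 67600 W.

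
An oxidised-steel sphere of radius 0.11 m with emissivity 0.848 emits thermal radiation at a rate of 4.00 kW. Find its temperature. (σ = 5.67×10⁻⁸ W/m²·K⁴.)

T ≈ 860 K

A = 4πr² = 4π × (0.11)² = 0.152 m².
From P = εσAT⁴, T = (P / εσA)^(1/4) = (4000 / (0.848 × 5.67×10⁻⁸ × 0.152))^(1/4).
T = (5.47×10^11)^(1/4) = 860 K.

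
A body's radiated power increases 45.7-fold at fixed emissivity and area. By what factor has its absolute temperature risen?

factor ≈ 2.60

P ∝ T⁴ ⇒ T ∝ P^(1/4), so T scales by (45.7)^(1/4) = 2.60.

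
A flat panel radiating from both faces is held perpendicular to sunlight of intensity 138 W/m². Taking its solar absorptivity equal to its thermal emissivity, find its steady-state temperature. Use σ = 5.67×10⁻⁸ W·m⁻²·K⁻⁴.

Absorbed flux αS = emitted flux 2εσT⁴ per unit area; with α = ε this gives T = (S/2σ)^(1/4).
T = (138 / (2 × 5.67×10⁻⁸))^(1/4) = (1.22×10^9)^(1/4).
T = 187 K.

T ≈ 187 K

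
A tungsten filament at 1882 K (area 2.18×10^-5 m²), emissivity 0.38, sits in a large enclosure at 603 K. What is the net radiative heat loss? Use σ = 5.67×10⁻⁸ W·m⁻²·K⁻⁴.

Q = εσA(T⁴ − T_s⁴). T⁴ − T_s⁴ = (1882)⁴ − (603)⁴ = 1.25×10^13 − 1.32×10^11 = 1.24×10^13 K⁴.
Q = 0.38 × 5.67×10⁻⁸ × 2.18×10^-5 × 1.24×10^13 = 5.83 W.

Q ≈ 5.83 W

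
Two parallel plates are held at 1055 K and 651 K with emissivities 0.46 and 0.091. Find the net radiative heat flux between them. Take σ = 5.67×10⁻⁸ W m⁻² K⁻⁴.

For two large parallel gray plates, q = σ(T₁⁴ − T₂⁴) / (1/ε₁ + 1/ε₂ − 1).
1/ε₁ + 1/ε₂ − 1 = 1/0.46 + 1/0.091 − 1 = 12.16.
T₁⁴ − T₂⁴ = 1.24×10^12 − 1.80×10^11 = 1.06×10^12 K⁴.
q = 5.67×10⁻⁸ × 1.06×10^12 / 12.16 = 4940 W/m².

q ≈ 4940 W/m²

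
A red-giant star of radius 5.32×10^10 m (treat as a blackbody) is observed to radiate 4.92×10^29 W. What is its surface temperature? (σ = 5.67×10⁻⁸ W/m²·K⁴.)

T ≈ 3950 K

A = 4πr² = 4π × (5.32×10^10)² = 3.56×10^22 m².
From P = σAT⁴, T = (P / σA)^(1/4) = (4.92×10^29 / (5.67×10⁻⁸ × 3.56×10^22))^(1/4).
T = (2.44×10^14)^(1/4) = 3950 K.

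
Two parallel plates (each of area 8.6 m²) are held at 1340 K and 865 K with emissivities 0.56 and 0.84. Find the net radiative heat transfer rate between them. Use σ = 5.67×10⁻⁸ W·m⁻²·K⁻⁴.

For two large parallel gray plates, q = σ(T₁⁴ − T₂⁴) / (1/ε₁ + 1/ε₂ − 1).
1/ε₁ + 1/ε₂ − 1 = 1/0.56 + 1/0.84 − 1 = 1.976.
T₁⁴ − T₂⁴ = 3.22×10^12 − 5.60×10^11 = 2.66×10^12 K⁴.
q = 5.67×10⁻⁸ × 2.66×10^12 / 1.976 = 76400 W/m².
Q = q·A = 76400 × 8.6 = 6.57×10^5 W.

Q ≈ 6.57×10^5 W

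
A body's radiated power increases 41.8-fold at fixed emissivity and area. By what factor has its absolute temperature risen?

factor ≈ 2.54

P ∝ T⁴ ⇒ T ∝ P^(1/4), so T scales by (41.8)^(1/4) = 2.54.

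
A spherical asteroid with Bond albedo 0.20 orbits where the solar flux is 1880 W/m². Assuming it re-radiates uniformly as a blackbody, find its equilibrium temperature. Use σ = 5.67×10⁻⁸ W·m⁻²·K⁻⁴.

Power absorbed = (1−a)S·πR²; power emitted = 4πR²σT⁴. Equating and cancelling πR²:
T = ((1−a)S / 4σ)^(1/4) = (1500 / (4 × 5.67×10⁻⁸))^(1/4) = (6.63×10^9)^(1/4).
T = 285 K.

T ≈ 285 K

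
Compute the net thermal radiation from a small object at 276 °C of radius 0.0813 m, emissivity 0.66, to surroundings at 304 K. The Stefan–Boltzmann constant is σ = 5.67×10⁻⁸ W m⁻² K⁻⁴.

Q ≈ 256 W

A = 4πr² = 4π × (0.0813)² = 0.0831 m².
Convert: 276 °C = 549 K.
Q = εσA(T⁴ − T_s⁴). T⁴ − T_s⁴ = (549)⁴ − (304)⁴ = 9.08×10^10 − 8.54×10^9 = 8.23×10^10 K⁴.
Q = 0.66 × 5.67×10⁻⁸ × 0.0831 × 8.23×10^10 = 256 W.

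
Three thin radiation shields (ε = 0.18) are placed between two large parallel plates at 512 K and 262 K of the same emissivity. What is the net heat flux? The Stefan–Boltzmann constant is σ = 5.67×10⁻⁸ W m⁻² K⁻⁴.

Each of the 4 gaps contributes resistance (2/ε − 1) = 2/0.18 − 1 = 10.11; total = 40.44.
q = σ(T₁⁴ − T₂⁴) / 40.44 = 5.67×10⁻⁸ × 6.40×10^10 / 40.44 = 89.7 W/m².

q ≈ 89.7 W/m²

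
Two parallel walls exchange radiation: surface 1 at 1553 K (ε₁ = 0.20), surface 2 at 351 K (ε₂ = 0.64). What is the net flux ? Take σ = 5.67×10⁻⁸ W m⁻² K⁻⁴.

For two large parallel gray plates, q = σ(T₁⁴ − T₂⁴) / (1/ε₁ + 1/ε₂ − 1).
1/ε₁ + 1/ε₂ − 1 = 1/0.20 + 1/0.64 − 1 = 5.562.
T₁⁴ − T₂⁴ = 5.82×10^12 − 1.52×10^10 = 5.80×10^12 K⁴.
q = 5.67×10⁻⁸ × 5.80×10^12 / 5.562 = 59100 W/m².

q ≈ 59100 W/m²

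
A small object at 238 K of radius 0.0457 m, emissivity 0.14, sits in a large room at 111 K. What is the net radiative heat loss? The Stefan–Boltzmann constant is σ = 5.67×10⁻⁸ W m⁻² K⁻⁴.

A = 4πr² = 4π × (0.0457)² = 0.0262 m².
Q = εσA(T⁴ − T_s⁴). T⁴ − T_s⁴ = (238)⁴ − (111)⁴ = 3.21×10^9 − 1.52×10^8 = 3.06×10^9 K⁴.
Q = 0.14 × 5.67×10⁻⁸ × 0.0262 × 3.06×10^9 = 0.637 W.

Q ≈ 0.637 W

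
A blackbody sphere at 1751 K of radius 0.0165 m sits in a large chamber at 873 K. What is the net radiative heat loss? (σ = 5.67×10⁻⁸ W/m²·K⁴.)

Q ≈ 1710 W

A = 4πr² = 4π × (0.0165)² = 3.42×10^-3 m².
Q = σA(T⁴ − T_s⁴). T⁴ − T_s⁴ = (1751)⁴ − (873)⁴ = 9.40×10^12 − 5.81×10^11 = 8.82×10^12 K⁴.
Q = 5.67×10⁻⁸ × 3.42×10^-3 × 8.82×10^12 = 1710 W.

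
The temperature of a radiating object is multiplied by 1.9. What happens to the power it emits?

factor ≈ 13.0

P ∝ T⁴, so the power scales as (1.9)⁴ = 13.0.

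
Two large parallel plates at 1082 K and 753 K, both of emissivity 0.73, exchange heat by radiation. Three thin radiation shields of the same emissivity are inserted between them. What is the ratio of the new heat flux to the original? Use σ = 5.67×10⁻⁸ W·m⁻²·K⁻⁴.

ratio ≈ 0.250

With N identical shields there are N+1 = 4 gaps in series, each with the same radiative resistance, so the flux falls to 1/(N+1) of its unshielded value.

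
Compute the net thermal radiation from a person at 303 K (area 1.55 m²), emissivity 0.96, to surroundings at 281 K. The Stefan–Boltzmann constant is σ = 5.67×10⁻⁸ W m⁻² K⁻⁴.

Q = εσA(T⁴ − T_s⁴). T⁴ − T_s⁴ = (303)⁴ − (281)⁴ = 8.43×10^9 − 6.23×10^9 = 2.19×10^9 K⁴.
Q = 0.96 × 5.67×10⁻⁸ × 1.55 × 2.19×10^9 = 185 W.

Q ≈ 185 W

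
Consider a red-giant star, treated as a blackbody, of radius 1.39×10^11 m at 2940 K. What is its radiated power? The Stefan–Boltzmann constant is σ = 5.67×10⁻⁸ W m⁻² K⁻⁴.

A = 4πr² = 4π × (1.39×10^11)² = 2.43×10^23 m².
P = σAT⁴ = 5.67×10⁻⁸ × 2.43×10^23 × (2940)⁴ = 5.67×10⁻⁸ × 2.43×10^23 × 7.47×10^13.
P = 1.03×10^30 W.

P ≈ 1.03×10^30 W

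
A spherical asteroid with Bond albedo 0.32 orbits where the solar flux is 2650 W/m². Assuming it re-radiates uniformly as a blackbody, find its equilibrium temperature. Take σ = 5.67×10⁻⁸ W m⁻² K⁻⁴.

Power absorbed = (1−a)S·πR²; power emitted = 4πR²σT⁴. Equating and cancelling πR²:
T = ((1−a)S / 4σ)^(1/4) = (1800 / (4 × 5.67×10⁻⁸))^(1/4) = (7.95×10^9)^(1/4).
T = 299 K.

T ≈ 299 K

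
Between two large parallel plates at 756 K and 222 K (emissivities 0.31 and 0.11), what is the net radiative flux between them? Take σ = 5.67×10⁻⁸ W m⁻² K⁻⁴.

For two large parallel gray plates, q = σ(T₁⁴ − T₂⁴) / (1/ε₁ + 1/ε₂ − 1).
1/ε₁ + 1/ε₂ − 1 = 1/0.31 + 1/0.11 − 1 = 11.32.
T₁⁴ − T₂⁴ = 3.27×10^11 − 2.43×10^9 = 3.24×10^11 K⁴.
q = 5.67×10⁻⁸ × 3.24×10^11 / 11.32 = 1620 W/m².

q ≈ 1620 W/m²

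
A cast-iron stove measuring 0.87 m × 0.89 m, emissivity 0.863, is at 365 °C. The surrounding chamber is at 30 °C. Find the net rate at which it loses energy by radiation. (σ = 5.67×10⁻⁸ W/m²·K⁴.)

A = 0.87 × 0.89 = 0.774 m².
Convert: 365 °C = 638 K; 30 °C = 303 K.
Q = εσA(T⁴ − T_s⁴). T⁴ − T_s⁴ = (638)⁴ − (303)⁴ = 1.66×10^11 − 8.43×10^9 = 1.57×10^11 K⁴.
Q = 0.863 × 5.67×10⁻⁸ × 0.774 × 1.57×10^11 = 5960 W.

Q ≈ 5960 W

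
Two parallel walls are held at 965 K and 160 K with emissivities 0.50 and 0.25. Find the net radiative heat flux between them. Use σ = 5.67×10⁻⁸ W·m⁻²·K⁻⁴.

For two large parallel gray plates, q = σ(T₁⁴ − T₂⁴) / (1/ε₁ + 1/ε₂ − 1).
1/ε₁ + 1/ε₂ − 1 = 1/0.50 + 1/0.25 − 1 = 5.000.
T₁⁴ − T₂⁴ = 8.67×10^11 − 6.55×10^8 = 8.67×10^11 K⁴.
q = 5.67×10⁻⁸ × 8.67×10^11 / 5.000 = 9830 W/m².

q ≈ 9830 W/m²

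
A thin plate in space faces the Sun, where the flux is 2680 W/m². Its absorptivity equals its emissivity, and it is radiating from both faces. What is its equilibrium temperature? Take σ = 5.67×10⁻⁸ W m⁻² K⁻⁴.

T ≈ 392 K

Absorbed flux αS = emitted flux 2εσT⁴ per unit area; with α = ε this gives T = (S/2σ)^(1/4).
T = (2680 / (2 × 5.67×10⁻⁸))^(1/4) = (2.36×10^10)^(1/4).
T = 392 K.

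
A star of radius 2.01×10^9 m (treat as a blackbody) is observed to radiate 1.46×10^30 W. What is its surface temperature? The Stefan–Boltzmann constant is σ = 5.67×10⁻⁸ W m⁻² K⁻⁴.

T ≈ 26700 K

A = 4πr² = 4π × (2.01×10^9)² = 5.08×10^19 m².
From P = σAT⁴, T = (P / σA)^(1/4) = (1.46×10^30 / (5.67×10⁻⁸ × 5.08×10^19))^(1/4).
T = (5.07×10^17)^(1/4) = 26700 K.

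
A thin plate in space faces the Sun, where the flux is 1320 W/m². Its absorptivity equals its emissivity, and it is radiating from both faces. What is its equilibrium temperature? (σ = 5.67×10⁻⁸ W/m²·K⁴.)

T ≈ 328 K

Absorbed flux αS = emitted flux 2εσT⁴ per unit area; with α = ε this gives T = (S/2σ)^(1/4).
T = (1320 / (2 × 5.67×10⁻⁸))^(1/4) = (1.16×10^10)^(1/4).
T = 328 K.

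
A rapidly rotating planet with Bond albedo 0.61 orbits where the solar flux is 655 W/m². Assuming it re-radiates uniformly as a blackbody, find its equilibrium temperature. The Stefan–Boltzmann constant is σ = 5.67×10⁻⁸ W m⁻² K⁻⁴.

Power absorbed = (1−a)S·πR²; power emitted = 4πR²σT⁴. Equating and cancelling πR²:
T = ((1−a)S / 4σ)^(1/4) = (255 / (4 × 5.67×10⁻⁸))^(1/4) = (1.13×10^9)^(1/4).
T = 183 K.

T ≈ 183 K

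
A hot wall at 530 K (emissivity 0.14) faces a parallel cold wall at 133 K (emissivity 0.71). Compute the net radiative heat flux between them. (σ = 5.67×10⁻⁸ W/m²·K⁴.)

For two large parallel gray plates, q = σ(T₁⁴ − T₂⁴) / (1/ε₁ + 1/ε₂ − 1).
1/ε₁ + 1/ε₂ − 1 = 1/0.14 + 1/0.71 − 1 = 7.551.
T₁⁴ − T₂⁴ = 7.89×10^10 − 3.13×10^8 = 7.86×10^10 K⁴.
q = 5.67×10⁻⁸ × 7.86×10^10 / 7.551 = 590 W/m².

q ≈ 590 W/m²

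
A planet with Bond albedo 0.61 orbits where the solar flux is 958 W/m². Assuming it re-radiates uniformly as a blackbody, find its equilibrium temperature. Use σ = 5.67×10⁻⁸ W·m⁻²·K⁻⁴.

Power absorbed = (1−a)S·πR²; power emitted = 4πR²σT⁴. Equating and cancelling πR²:
T = ((1−a)S / 4σ)^(1/4) = (374 / (4 × 5.67×10⁻⁸))^(1/4) = (1.65×10^9)^(1/4).
T = 201 K.

T ≈ 201 K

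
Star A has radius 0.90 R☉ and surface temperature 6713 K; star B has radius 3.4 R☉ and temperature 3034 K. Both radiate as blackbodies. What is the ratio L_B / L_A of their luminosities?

L_B/L_A ≈ 0.595

L = 4πR²σT⁴ ∝ R²T⁴, so L_B/L_A = (3.4/0.90)² × (3034/6713)⁴ = 14.3 × 0.0417 = 0.595.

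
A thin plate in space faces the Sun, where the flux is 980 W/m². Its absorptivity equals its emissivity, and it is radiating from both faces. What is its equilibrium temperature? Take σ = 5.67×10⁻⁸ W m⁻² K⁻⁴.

Absorbed flux αS = emitted flux 2εσT⁴ per unit area; with α = ε this gives T = (S/2σ)^(1/4).
T = (980 / (2 × 5.67×10⁻⁸))^(1/4) = (8.64×10^9)^(1/4).
T = 305 K.

T ≈ 305 K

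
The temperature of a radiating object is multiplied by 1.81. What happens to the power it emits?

factor ≈ 10.7

P ∝ T⁴, so the power scales as (1.81)⁴ = 10.7.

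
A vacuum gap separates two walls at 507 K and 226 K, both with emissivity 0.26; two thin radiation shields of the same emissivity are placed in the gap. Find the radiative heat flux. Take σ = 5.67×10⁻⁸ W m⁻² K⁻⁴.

q ≈ 179 W/m²

Each of the 3 gaps contributes resistance (2/ε − 1) = 2/0.26 − 1 = 6.692; total = 20.08.
q = σ(T₁⁴ − T₂⁴) / 20.08 = 5.67×10⁻⁸ × 6.35×10^10 / 20.08 = 179 W/m².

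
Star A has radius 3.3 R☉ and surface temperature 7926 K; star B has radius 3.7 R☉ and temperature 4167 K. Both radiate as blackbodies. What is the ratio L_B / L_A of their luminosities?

L_B/L_A ≈ 0.0960

L = 4πR²σT⁴ ∝ R²T⁴, so L_B/L_A = (3.7/3.3)² × (4167/7926)⁴ = 1.26 × 0.0764 = 0.0960.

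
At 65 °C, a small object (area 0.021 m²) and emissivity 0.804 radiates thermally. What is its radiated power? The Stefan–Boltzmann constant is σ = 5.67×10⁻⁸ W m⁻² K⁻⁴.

P ≈ 12.5 W

65 °C = 338 K.
P = εσAT⁴ = 0.804 × 5.67×10⁻⁸ × 0.0210 × (338)⁴ = 0.804 × 5.67×10⁻⁸ × 0.0210 × 1.31×10^10.
P = 12.5 W.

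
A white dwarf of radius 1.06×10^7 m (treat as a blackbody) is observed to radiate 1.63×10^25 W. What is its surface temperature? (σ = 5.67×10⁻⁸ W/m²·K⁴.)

A = 4πr² = 4π × (1.06×10^7)² = 1.41×10^15 m².
From P = σAT⁴, T = (P / σA)^(1/4) = (1.63×10^25 / (5.67×10⁻⁸ × 1.41×10^15))^(1/4).
T = (2.04×10^17)^(1/4) = 21200 K.

T ≈ 21200 K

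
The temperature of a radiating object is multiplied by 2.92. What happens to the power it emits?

factor ≈ 72.7

P ∝ T⁴, so the power scales as (2.92)⁴ = 72.7.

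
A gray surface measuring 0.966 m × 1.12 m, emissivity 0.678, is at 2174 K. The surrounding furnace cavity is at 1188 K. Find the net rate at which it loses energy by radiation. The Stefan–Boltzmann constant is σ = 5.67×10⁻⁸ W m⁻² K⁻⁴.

Q ≈ 8.46×10^5 W

A = 0.966 × 1.12 = 1.08 m².
Q = εσA(T⁴ − T_s⁴). T⁴ − T_s⁴ = (2174)⁴ − (1188)⁴ = 2.23×10^13 − 1.99×10^12 = 2.03×10^13 K⁴.
Q = 0.678 × 5.67×10⁻⁸ × 1.08 × 2.03×10^13 = 8.46×10^5 W.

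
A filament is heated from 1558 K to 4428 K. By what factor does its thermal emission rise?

P ∝ T⁴, so the ratio is (4428/1558)⁴ = (2.842)⁴ = 65.2.

ratio ≈ 65.2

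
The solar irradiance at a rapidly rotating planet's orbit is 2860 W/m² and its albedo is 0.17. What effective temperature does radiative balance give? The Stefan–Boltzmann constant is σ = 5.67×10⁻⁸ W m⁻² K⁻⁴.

T ≈ 320 K

Power absorbed = (1−a)S·πR²; power emitted = 4πR²σT⁴. Equating and cancelling πR²:
T = ((1−a)S / 4σ)^(1/4) = (2370 / (4 × 5.67×10⁻⁸))^(1/4) = (1.05×10^10)^(1/4).
T = 320 K.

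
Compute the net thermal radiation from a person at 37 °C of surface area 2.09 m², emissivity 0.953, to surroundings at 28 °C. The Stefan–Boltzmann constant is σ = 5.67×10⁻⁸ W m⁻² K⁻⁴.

Convert: 37 °C = 310 K; 28 °C = 301 K.
Q = εσA(T⁴ − T_s⁴). T⁴ − T_s⁴ = (310)⁴ − (301)⁴ = 9.24×10^9 − 8.21×10^9 = 1.03×10^9 K⁴.
Q = 0.953 × 5.67×10⁻⁸ × 2.09 × 1.03×10^9 = 116 W.

Q ≈ 116 W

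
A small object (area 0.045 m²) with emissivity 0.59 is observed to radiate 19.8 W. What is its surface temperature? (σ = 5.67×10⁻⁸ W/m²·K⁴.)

From P = εσAT⁴, T = (P / εσA)^(1/4) = (19.8 / (0.59 × 5.67×10⁻⁸ × 0.0450))^(1/4).
T = (1.32×10^10)^(1/4) = 339 K.

T ≈ 339 K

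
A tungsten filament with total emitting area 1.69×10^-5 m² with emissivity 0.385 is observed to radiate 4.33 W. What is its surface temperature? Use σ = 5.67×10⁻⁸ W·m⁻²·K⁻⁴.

From P = εσAT⁴, T = (P / εσA)^(1/4) = (4.33 / (0.385 × 5.67×10⁻⁸ × 1.69×10^-5))^(1/4).
T = (1.17×10^13)^(1/4) = 1850 K.

T ≈ 1850 K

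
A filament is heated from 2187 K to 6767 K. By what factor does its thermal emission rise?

ratio ≈ 91.7

P ∝ T⁴, so the ratio is (6767/2187)⁴ = (3.094)⁴ = 91.7.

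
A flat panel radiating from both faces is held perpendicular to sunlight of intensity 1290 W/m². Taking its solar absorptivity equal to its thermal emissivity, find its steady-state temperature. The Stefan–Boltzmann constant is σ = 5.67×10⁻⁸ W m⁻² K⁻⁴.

T ≈ 327 K

Absorbed flux αS = emitted flux 2εσT⁴ per unit area; with α = ε this gives T = (S/2σ)^(1/4).
T = (1290 / (2 × 5.67×10⁻⁸))^(1/4) = (1.14×10^10)^(1/4).
T = 327 K.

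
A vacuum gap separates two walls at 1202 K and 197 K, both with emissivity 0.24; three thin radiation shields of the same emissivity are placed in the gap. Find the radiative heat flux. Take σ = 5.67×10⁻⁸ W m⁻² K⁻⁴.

q ≈ 4030 W/m²

Each of the 4 gaps contributes resistance (2/ε − 1) = 2/0.24 − 1 = 7.333; total = 29.33.
q = σ(T₁⁴ − T₂⁴) / 29.33 = 5.67×10⁻⁸ × 2.09×10^12 / 29.33 = 4030 W/m².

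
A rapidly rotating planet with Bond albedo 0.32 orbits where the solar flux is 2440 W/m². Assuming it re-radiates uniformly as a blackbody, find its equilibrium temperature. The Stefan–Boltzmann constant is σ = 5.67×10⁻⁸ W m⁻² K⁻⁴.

Power absorbed = (1−a)S·πR²; power emitted = 4πR²σT⁴. Equating and cancelling πR²:
T = ((1−a)S / 4σ)^(1/4) = (1660 / (4 × 5.67×10⁻⁸))^(1/4) = (7.32×10^9)^(1/4).
T = 292 K.

T ≈ 292 K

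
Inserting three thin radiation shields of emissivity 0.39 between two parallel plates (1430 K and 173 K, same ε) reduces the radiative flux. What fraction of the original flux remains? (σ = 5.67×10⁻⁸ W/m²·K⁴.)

With N identical shields there are N+1 = 4 gaps in series, each with the same radiative resistance, so the flux falls to 1/(N+1) of its unshielded value.

ratio ≈ 0.250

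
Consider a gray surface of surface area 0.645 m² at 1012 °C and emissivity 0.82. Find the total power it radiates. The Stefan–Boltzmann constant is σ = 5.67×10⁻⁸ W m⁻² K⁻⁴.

1012 °C = 1285 K.
P = εσAT⁴ = 0.82 × 5.67×10⁻⁸ × 0.645 × (1285)⁴ = 0.82 × 5.67×10⁻⁸ × 0.645 × 2.73×10^12.
P = 81800 W.

P ≈ 81800 W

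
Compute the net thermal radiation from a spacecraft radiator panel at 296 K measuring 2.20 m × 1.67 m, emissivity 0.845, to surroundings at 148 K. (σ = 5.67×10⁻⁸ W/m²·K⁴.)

Q ≈ 1270 W

A = 2.20 × 1.67 = 3.67 m².
Q = εσA(T⁴ − T_s⁴). T⁴ − T_s⁴ = (296)⁴ − (148)⁴ = 7.68×10^9 − 4.80×10^8 = 7.20×10^9 K⁴.
Q = 0.845 × 5.67×10⁻⁸ × 3.67 × 7.20×10^9 = 1270 W.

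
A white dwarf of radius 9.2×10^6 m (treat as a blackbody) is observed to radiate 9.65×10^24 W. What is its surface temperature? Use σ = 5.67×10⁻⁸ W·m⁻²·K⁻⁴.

A = 4πr² = 4π × (9.2×10^6)² = 1.06×10^15 m².
From P = σAT⁴, T = (P / σA)^(1/4) = (9.65×10^24 / (5.67×10⁻⁸ × 1.06×10^15))^(1/4).
T = (1.60×10^17)^(1/4) = 20000 K.

T ≈ 20000 K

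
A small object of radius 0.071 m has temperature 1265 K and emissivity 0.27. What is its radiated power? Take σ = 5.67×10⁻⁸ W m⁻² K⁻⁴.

P ≈ 2480 W

A = 4πr² = 4π × (0.071)² = 0.0633 m².
P = εσAT⁴ = 0.27 × 5.67×10⁻⁸ × 0.0633 × (1265)⁴ = 0.27 × 5.67×10⁻⁸ × 0.0633 × 2.56×10^12.
P = 2480 W.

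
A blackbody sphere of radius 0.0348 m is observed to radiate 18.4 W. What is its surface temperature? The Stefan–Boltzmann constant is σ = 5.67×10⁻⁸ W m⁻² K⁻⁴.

T ≈ 382 K

A = 4πr² = 4π × (0.0348)² = 0.0152 m².
From P = σAT⁴, T = (P / σA)^(1/4) = (18.4 / (5.67×10⁻⁸ × 0.0152))^(1/4).
T = (2.13×10^10)^(1/4) = 382 K.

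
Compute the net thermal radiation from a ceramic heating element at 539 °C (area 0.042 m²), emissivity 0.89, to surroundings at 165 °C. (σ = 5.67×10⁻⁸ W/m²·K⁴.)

Q ≈ 843 W

Convert: 539 °C = 812 K; 165 °C = 438 K.
Q = εσA(T⁴ − T_s⁴). T⁴ − T_s⁴ = (812)⁴ − (438)⁴ = 4.35×10^11 − 3.68×10^10 = 3.98×10^11 K⁴.
Q = 0.89 × 5.67×10⁻⁸ × 0.0420 × 3.98×10^11 = 843 W.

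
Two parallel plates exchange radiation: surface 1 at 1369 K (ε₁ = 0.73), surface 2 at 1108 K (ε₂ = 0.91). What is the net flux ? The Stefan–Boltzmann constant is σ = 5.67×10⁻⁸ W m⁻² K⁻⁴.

For two large parallel gray plates, q = σ(T₁⁴ − T₂⁴) / (1/ε₁ + 1/ε₂ − 1).
1/ε₁ + 1/ε₂ − 1 = 1/0.73 + 1/0.91 − 1 = 1.469.
T₁⁴ − T₂⁴ = 3.51×10^12 − 1.51×10^12 = 2.01×10^12 K⁴.
q = 5.67×10⁻⁸ × 2.01×10^12 / 1.469 = 77400 W/m².

q ≈ 77400 W/m²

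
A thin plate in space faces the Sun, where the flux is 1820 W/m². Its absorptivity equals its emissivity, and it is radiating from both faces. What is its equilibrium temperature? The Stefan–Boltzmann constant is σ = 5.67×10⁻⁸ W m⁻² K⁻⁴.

Absorbed flux αS = emitted flux 2εσT⁴ per unit area; with α = ε this gives T = (S/2σ)^(1/4).
T = (1820 / (2 × 5.67×10⁻⁸))^(1/4) = (1.60×10^10)^(1/4).
T = 356 K.

T ≈ 356 K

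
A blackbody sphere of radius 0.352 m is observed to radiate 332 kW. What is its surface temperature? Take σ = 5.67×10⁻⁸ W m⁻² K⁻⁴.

T ≈ 1390 K

A = 4πr² = 4π × (0.352)² = 1.56 m².
From P = σAT⁴, T = (P / σA)^(1/4) = (3.32×10^5 / (5.67×10⁻⁸ × 1.56))^(1/4).
T = (3.76×10^12)^(1/4) = 1390 K.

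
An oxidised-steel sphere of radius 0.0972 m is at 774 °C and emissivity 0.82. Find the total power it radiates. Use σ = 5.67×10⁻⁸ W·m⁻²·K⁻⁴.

A = 4πr² = 4π × (0.0972)² = 0.119 m².
774 °C = 1047 K.
Stefan–Boltzmann: P = εσAT⁴ = 0.82 × 5.67×10⁻⁸ × 0.119 × (1047)⁴ = 0.82 × 5.67×10⁻⁸ × 0.119 × 1.20×10^12.
P = 6630 W.

P ≈ 6630 W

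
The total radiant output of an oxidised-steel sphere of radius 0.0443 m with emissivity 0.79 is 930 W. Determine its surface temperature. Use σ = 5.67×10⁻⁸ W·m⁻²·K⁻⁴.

T ≈ 958 K

A = 4πr² = 4π × (0.0443)² = 0.0247 m².
From P = εσAT⁴, T = (P / εσA)^(1/4) = (930 / (0.79 × 5.67×10⁻⁸ × 0.0247))^(1/4).
T = (8.42×10^11)^(1/4) = 958 K.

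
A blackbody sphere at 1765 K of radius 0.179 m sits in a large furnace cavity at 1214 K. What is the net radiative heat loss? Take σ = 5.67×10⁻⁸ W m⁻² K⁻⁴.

A = 4πr² = 4π × (0.179)² = 0.403 m².
Q = σA(T⁴ − T_s⁴). T⁴ − T_s⁴ = (1765)⁴ − (1214)⁴ = 9.70×10^12 − 2.17×10^12 = 7.53×10^12 K⁴.
Q = 5.67×10⁻⁸ × 0.403 × 7.53×10^12 = 1.72×10^5 W.

Q ≈ 1.72×10^5 W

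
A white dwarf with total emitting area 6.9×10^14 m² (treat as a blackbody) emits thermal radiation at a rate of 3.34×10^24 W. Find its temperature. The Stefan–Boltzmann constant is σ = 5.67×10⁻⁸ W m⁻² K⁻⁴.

From P = σAT⁴, T = (P / σA)^(1/4) = (3.34×10^24 / (5.67×10⁻⁸ × 6.90×10^14))^(1/4).
T = (8.54×10^16)^(1/4) = 17100 K.

T ≈ 17100 K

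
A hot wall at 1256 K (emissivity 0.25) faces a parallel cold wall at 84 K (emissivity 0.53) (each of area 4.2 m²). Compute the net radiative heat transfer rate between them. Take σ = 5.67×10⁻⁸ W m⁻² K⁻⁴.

Q ≈ 1.21×10^5 W

For two large parallel gray plates, q = σ(T₁⁴ − T₂⁴) / (1/ε₁ + 1/ε₂ − 1).
1/ε₁ + 1/ε₂ − 1 = 1/0.25 + 1/0.53 − 1 = 4.887.
T₁⁴ − T₂⁴ = 2.49×10^12 − 4.98×10^7 = 2.49×10^12 K⁴.
q = 5.67×10⁻⁸ × 2.49×10^12 / 4.887 = 28900 W/m².
Q = q·A = 28900 × 4.2 = 1.21×10^5 W.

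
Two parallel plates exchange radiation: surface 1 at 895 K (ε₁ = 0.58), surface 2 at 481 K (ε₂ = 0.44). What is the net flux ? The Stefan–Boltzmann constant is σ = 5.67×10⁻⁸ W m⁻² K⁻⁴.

For two large parallel gray plates, q = σ(T₁⁴ − T₂⁴) / (1/ε₁ + 1/ε₂ − 1).
1/ε₁ + 1/ε₂ − 1 = 1/0.58 + 1/0.44 − 1 = 2.997.
T₁⁴ − T₂⁴ = 6.42×10^11 − 5.35×10^10 = 5.88×10^11 K⁴.
q = 5.67×10⁻⁸ × 5.88×10^11 / 2.997 = 11100 W/m².

q ≈ 11100 W/m²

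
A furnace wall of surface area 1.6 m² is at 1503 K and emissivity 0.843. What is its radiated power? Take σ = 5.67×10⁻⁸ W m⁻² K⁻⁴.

P ≈ 3.90×10^5 W

Stefan–Boltzmann: P = εσAT⁴ = 0.843 × 5.67×10⁻⁸ × 1.60 × (1503)⁴ = 0.843 × 5.67×10⁻⁸ × 1.60 × 5.10×10^12.
P = 3.90×10^5 W.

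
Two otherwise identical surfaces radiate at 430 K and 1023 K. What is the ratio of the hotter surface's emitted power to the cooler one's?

P ∝ T⁴, so the ratio is (1023/430)⁴ = (2.379)⁴ = 32.0.

ratio ≈ 32.0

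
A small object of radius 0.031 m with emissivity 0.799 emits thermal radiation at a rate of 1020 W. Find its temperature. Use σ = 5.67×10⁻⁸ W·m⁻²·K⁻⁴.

T ≈ 1170 K

A = 4πr² = 4π × (0.031)² = 0.0121 m².
From P = εσAT⁴, T = (P / εσA)^(1/4) = (1020 / (0.799 × 5.67×10⁻⁸ × 0.0121))^(1/4).
T = (1.86×10^12)^(1/4) = 1170 K.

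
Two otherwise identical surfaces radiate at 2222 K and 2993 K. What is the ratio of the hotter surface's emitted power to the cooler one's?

P ∝ T⁴, so the ratio is (2993/2222)⁴ = (1.347)⁴ = 3.29.

ratio ≈ 3.29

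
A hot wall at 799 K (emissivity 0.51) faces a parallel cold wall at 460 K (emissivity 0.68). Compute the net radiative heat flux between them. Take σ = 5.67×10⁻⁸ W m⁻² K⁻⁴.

q ≈ 8460 W/m²

For two large parallel gray plates, q = σ(T₁⁴ − T₂⁴) / (1/ε₁ + 1/ε₂ − 1).
1/ε₁ + 1/ε₂ − 1 = 1/0.51 + 1/0.68 − 1 = 2.431.
T₁⁴ − T₂⁴ = 4.08×10^11 − 4.48×10^10 = 3.63×10^11 K⁴.
q = 5.67×10⁻⁸ × 3.63×10^11 / 2.431 = 8460 W/m².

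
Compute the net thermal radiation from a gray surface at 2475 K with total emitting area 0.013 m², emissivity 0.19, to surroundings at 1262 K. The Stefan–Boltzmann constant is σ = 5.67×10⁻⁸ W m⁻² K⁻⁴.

Q ≈ 4900 W

Q = εσA(T⁴ − T_s⁴). T⁴ − T_s⁴ = (2475)⁴ − (1262)⁴ = 3.75×10^13 − 2.54×10^12 = 3.50×10^13 K⁴.
Q = 0.19 × 5.67×10⁻⁸ × 0.0130 × 3.50×10^13 = 4900 W.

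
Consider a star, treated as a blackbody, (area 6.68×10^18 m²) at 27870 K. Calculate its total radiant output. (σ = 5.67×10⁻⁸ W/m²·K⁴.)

P ≈ 2.29×10^29 W

P = σAT⁴ = 5.67×10⁻⁸ × 6.68×10^18 × (27870)⁴ = 5.67×10⁻⁸ × 6.68×10^18 × 6.03×10^17.
P = 2.29×10^29 W.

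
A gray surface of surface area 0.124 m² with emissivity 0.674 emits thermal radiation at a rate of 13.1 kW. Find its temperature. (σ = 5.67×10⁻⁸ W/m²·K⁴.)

T ≈ 1290 K

From P = εσAT⁴, T = (P / εσA)^(1/4) = (13100 / (0.674 × 5.67×10⁻⁸ × 0.124))^(1/4).
T = (2.76×10^12)^(1/4) = 1290 K.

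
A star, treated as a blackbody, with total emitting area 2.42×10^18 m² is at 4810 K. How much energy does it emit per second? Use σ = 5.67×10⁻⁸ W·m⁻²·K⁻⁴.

P = σAT⁴ = 5.67×10⁻⁸ × 2.42×10^18 × (4810)⁴ = 5.67×10⁻⁸ × 2.42×10^18 × 5.35×10^14.
P = 7.34×10^25 W.

P ≈ 7.34×10^25 W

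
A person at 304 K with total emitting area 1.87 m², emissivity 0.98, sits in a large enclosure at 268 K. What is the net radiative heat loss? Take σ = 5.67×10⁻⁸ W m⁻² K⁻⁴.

Q = εσA(T⁴ − T_s⁴). T⁴ − T_s⁴ = (304)⁴ − (268)⁴ = 8.54×10^9 − 5.16×10^9 = 3.38×10^9 K⁴.
Q = 0.98 × 5.67×10⁻⁸ × 1.87 × 3.38×10^9 = 351 W.

Q ≈ 351 W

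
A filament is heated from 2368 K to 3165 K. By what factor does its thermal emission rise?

ratio ≈ 3.19

P ∝ T⁴, so the ratio is (3165/2368)⁴ = (1.337)⁴ = 3.19.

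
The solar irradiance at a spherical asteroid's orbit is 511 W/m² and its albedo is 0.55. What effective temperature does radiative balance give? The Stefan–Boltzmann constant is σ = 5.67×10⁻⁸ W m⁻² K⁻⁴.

T ≈ 178 K

Power absorbed = (1−a)S·πR²; power emitted = 4πR²σT⁴. Equating and cancelling πR²:
T = ((1−a)S / 4σ)^(1/4) = (230 / (4 × 5.67×10⁻⁸))^(1/4) = (1.01×10^9)^(1/4).
T = 178 K.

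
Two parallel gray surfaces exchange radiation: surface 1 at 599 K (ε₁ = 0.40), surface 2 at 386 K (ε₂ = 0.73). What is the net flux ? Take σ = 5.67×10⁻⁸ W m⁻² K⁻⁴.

For two large parallel gray plates, q = σ(T₁⁴ − T₂⁴) / (1/ε₁ + 1/ε₂ − 1).
1/ε₁ + 1/ε₂ − 1 = 1/0.40 + 1/0.73 − 1 = 2.870.
T₁⁴ − T₂⁴ = 1.29×10^11 − 2.22×10^10 = 1.07×10^11 K⁴.
q = 5.67×10⁻⁸ × 1.07×10^11 / 2.870 = 2100 W/m².

q ≈ 2100 W/m²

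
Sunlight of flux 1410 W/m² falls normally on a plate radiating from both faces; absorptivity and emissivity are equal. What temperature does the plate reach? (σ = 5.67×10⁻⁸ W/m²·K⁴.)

Absorbed flux αS = emitted flux 2εσT⁴ per unit area; with α = ε this gives T = (S/2σ)^(1/4).
T = (1410 / (2 × 5.67×10⁻⁸))^(1/4) = (1.24×10^10)^(1/4).
T = 334 K.

T ≈ 334 K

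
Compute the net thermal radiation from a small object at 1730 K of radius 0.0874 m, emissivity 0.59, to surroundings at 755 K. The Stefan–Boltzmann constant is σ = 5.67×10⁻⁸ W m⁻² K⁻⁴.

A = 4πr² = 4π × (0.0874)² = 0.0960 m².
Q = εσA(T⁴ − T_s⁴). T⁴ − T_s⁴ = (1730)⁴ − (755)⁴ = 8.96×10^12 − 3.25×10^11 = 8.63×10^12 K⁴.
Q = 0.59 × 5.67×10⁻⁸ × 0.0960 × 8.63×10^12 = 27700 W.

Q ≈ 27700 W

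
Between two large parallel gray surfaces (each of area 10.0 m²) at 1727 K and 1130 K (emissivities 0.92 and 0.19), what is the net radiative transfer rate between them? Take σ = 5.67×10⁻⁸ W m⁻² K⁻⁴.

Q ≈ 7.70×10^5 W

For two large parallel gray plates, q = σ(T₁⁴ − T₂⁴) / (1/ε₁ + 1/ε₂ − 1).
1/ε₁ + 1/ε₂ − 1 = 1/0.92 + 1/0.19 − 1 = 5.350.
T₁⁴ − T₂⁴ = 8.90×10^12 − 1.63×10^12 = 7.27×10^12 K⁴.
q = 5.67×10⁻⁸ × 7.27×10^12 / 5.350 = 77000 W/m².
Q = q·A = 77000 × 10.0 = 7.70×10^5 W.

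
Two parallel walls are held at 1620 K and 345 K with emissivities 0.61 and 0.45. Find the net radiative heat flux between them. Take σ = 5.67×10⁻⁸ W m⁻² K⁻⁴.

q ≈ 1.36×10^5 W/m²

For two large parallel gray plates, q = σ(T₁⁴ − T₂⁴) / (1/ε₁ + 1/ε₂ − 1).
1/ε₁ + 1/ε₂ − 1 = 1/0.61 + 1/0.45 − 1 = 2.862.
T₁⁴ − T₂⁴ = 6.89×10^12 − 1.42×10^10 = 6.87×10^12 K⁴.
q = 5.67×10⁻⁸ × 6.87×10^12 / 2.862 = 1.36×10^5 W/m².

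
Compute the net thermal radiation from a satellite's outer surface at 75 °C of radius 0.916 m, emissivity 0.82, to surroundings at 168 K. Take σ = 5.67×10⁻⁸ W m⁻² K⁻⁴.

Q ≈ 6800 W

A = 4πr² = 4π × (0.916)² = 10.5 m².
Convert: 75 °C = 348 K.
Q = εσA(T⁴ − T_s⁴). T⁴ − T_s⁴ = (348)⁴ − (168)⁴ = 1.47×10^10 − 7.97×10^8 = 1.39×10^10 K⁴.
Q = 0.82 × 5.67×10⁻⁸ × 10.5 × 1.39×10^10 = 6800 W.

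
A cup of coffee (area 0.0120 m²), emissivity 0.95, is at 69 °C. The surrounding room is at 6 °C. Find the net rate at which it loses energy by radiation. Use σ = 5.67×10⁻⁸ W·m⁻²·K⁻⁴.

Convert: 69 °C = 342 K; 6 °C = 279 K.
Q = εσA(T⁴ − T_s⁴). T⁴ − T_s⁴ = (342)⁴ − (279)⁴ = 1.37×10^10 − 6.06×10^9 = 7.62×10^9 K⁴.
Q = 0.95 × 5.67×10⁻⁸ × 0.0120 × 7.62×10^9 = 4.93 W.

Q ≈ 4.93 W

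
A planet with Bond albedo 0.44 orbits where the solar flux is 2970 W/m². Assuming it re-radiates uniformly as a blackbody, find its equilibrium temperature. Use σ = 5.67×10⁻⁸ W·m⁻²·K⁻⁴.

Power absorbed = (1−a)S·πR²; power emitted = 4πR²σT⁴. Equating and cancelling πR²:
T = ((1−a)S / 4σ)^(1/4) = (1660 / (4 × 5.67×10⁻⁸))^(1/4) = (7.33×10^9)^(1/4).
T = 293 K.

T ≈ 293 K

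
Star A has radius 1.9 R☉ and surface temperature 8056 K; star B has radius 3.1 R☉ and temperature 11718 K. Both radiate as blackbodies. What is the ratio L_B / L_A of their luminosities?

L_B/L_A ≈ 11.9

L = 4πR²σT⁴ ∝ R²T⁴, so L_B/L_A = (3.1/1.9)² × (11718/8056)⁴ = 2.66 × 4.48 = 11.9.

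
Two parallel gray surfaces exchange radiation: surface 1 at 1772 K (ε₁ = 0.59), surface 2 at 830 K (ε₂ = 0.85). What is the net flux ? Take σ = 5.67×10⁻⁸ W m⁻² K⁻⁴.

q ≈ 2.84×10^5 W/m²

For two large parallel gray plates, q = σ(T₁⁴ − T₂⁴) / (1/ε₁ + 1/ε₂ − 1).
1/ε₁ + 1/ε₂ − 1 = 1/0.59 + 1/0.85 − 1 = 1.871.
T₁⁴ − T₂⁴ = 9.86×10^12 − 4.75×10^11 = 9.38×10^12 K⁴.
q = 5.67×10⁻⁸ × 9.38×10^12 / 1.871 = 2.84×10^5 W/m².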